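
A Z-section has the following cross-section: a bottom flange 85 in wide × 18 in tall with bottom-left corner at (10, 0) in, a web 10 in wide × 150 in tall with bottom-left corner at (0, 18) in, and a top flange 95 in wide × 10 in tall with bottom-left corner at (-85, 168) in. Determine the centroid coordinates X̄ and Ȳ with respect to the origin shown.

X̄ = 13.12 in, Ȳ = 79.80 in

bottom flange: A = 85 × 18 = 1530.00, centroid at (52.50, 9.00).
web: A = 10 × 150 = 1500.00, centroid at (5.00, 93.00).
top flange: A = 95 × 10 = 950.00, centroid at (-37.50, 173.00).
ΣA = 3980.00 in², ΣAX̄ = 52200.00 in³, ΣAȲ = 317620.00 in³.
X̄ = 52200.00/3980.00 = 13.12 in; Ȳ = 317620.00/3980.00 = 79.80 in.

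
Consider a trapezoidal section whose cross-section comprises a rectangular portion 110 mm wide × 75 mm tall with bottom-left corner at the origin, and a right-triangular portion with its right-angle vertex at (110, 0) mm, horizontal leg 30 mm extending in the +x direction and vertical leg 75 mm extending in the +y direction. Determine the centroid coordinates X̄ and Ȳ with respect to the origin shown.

X̄ = 62.80 mm, Ȳ = 36.00 mm

rectangular portion: A = 110 × 75 = 8250.00, centroid at (55.00, 37.50).
triangular portion: A = ½·30·75 = 1125.00, centroid at (120.00, 25.00).
ΣA = 9375.00 mm², ΣAX̄ = 588750.00 mm³, ΣAȲ = 337500.00 mm³.
X̄ = 588750.00/9375.00 = 62.80 mm; Ȳ = 337500.00/9375.00 = 36.00 mm.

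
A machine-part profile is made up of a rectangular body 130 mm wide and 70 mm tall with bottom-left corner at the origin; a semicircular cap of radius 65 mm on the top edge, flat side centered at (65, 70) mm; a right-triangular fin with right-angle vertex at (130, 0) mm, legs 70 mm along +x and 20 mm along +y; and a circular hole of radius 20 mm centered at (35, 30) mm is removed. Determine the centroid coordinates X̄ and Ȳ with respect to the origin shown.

X̄ = 71.56 mm, Ȳ = 61.47 mm

Part | A | x̄ᵢ | ȳᵢ | A·x̄ᵢ | A·ȳᵢ
rectangular body | 9100.00 | 65.00 | 35.00 | 591500.00 | 318500.00
semicircular top | 6636.61 | 65.00 | 97.59 | 431379.94 | 647646.35
triangular fin | 700.00 | 153.33 | 6.67 | 107333.33 | 4666.67
hole | -1256.64 | 35.00 | 30.00 | -43982.30 | -37699.11
Σ | 15179.98 |  |  | 1086230.98 | 933113.90
X̄ = 1086230.98 / 15179.98 = 71.56 mm
Ȳ = 933113.90 / 15179.98 = 61.47 mm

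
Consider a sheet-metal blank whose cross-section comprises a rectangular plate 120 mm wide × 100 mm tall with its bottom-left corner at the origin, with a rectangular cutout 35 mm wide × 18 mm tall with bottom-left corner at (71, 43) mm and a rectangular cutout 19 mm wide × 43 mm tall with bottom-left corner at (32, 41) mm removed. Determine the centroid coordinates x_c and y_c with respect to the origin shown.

x_c = 59.73 mm, y_c = 48.91 mm

plate: A = 120 × 100 = 12000.00, centroid at (60.00, 50.00).
hole 1: A = −(35 × 18) = -630.00, centroid at (88.50, 52.00).
hole 2: A = −(19 × 43) = -817.00, centroid at (41.50, 62.50).
ΣA = 10553.00 mm²
ΣAx_c = (12000.00)(60.00) + (-630.00)(88.50) + (-817.00)(41.50) = 630339.50 mm³
ΣAy_c = (12000.00)(50.00) + (-630.00)(52.00) + (-817.00)(62.50) = 516177.50 mm³
x_c = 630339.50 / 10553.00 = 59.73 mm
y_c = 516177.50 / 10553.00 = 48.91 mm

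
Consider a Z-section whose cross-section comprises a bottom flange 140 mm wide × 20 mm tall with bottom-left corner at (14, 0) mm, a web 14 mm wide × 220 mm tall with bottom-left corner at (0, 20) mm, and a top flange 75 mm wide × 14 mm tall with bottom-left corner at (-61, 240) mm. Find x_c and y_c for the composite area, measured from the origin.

bottom flange: A = 140 × 20 = 2800.00, centroid at (84.00, 10.00).
web: A = 14 × 220 = 3080.00, centroid at (7.00, 130.00).
top flange: A = 75 × 14 = 1050.00, centroid at (-23.50, 247.00).
ΣA = 6930.00 mm², ΣAx_c = 232085.00 mm³, ΣAy_c = 687750.00 mm³.
x_c = 232085.00/6930.00 = 33.49 mm; y_c = 687750.00/6930.00 = 99.24 mm.

x_c = 33.49 mm, y_c = 99.24 mm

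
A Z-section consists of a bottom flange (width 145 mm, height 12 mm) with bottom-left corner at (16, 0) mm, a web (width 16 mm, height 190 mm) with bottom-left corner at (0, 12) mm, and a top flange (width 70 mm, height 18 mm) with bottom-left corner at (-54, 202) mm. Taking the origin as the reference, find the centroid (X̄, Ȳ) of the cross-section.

Part | A | x̄ᵢ | ȳᵢ | A·x̄ᵢ | A·ȳᵢ
bottom flange | 1740.00 | 88.50 | 6.00 | 153990.00 | 10440.00
web | 3040.00 | 8.00 | 107.00 | 24320.00 | 325280.00
top flange | 1260.00 | -19.00 | 211.00 | -23940.00 | 265860.00
Σ | 6040.00 |  |  | 154370.00 | 601580.00
X̄ = 154370.00 / 6040.00 = 25.56 mm
Ȳ = 601580.00 / 6040.00 = 99.60 mm

X̄ = 25.56 mm, Ȳ = 99.60 mm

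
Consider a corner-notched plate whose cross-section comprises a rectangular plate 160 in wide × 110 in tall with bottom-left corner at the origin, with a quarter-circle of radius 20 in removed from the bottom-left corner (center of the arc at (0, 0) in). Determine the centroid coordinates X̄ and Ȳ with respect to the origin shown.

X̄ = 81.30 in, Ȳ = 55.85 in

plate: A = 160 × 110 = 17600.00, centroid at (80.00, 55.00).
removed quarter-circle: A = −¼π·20² = -314.16, centroid at (8.49, 8.49).
ΣA = 17285.84 in²
ΣAX̄ = (17600.00)(80.00) + (-314.16)(8.49) = 1405333.33 in³
ΣAȲ = (17600.00)(55.00) + (-314.16)(8.49) = 965333.33 in³
X̄ = 1405333.33 / 17285.84 = 81.30 in
Ȳ = 965333.33 / 17285.84 = 55.85 in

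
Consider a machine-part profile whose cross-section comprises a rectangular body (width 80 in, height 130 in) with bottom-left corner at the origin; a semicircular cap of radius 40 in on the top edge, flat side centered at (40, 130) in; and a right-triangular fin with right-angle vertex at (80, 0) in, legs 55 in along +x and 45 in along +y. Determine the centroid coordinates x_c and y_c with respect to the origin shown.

Part | A | x̄ᵢ | ȳᵢ | A·x̄ᵢ | A·ȳᵢ
rectangular body | 10400.00 | 40.00 | 65.00 | 416000.00 | 676000.00
semicircular top | 2513.27 | 40.00 | 146.98 | 100530.96 | 369392.30
triangular fin | 1237.50 | 98.33 | 15.00 | 121687.50 | 18562.50
Σ | 14150.77 |  |  | 638218.46 | 1063954.80
x_c = 638218.46 / 14150.77 = 45.10 in
y_c = 1063954.80 / 14150.77 = 75.19 in

x_c = 45.10 in, y_c = 75.19 in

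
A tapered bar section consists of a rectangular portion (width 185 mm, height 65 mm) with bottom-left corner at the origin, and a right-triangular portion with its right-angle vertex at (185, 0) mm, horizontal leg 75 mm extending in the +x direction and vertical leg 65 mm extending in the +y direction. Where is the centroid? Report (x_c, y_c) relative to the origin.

x_c = 112.30 mm, y_c = 30.67 mm

Part | A | x̄ᵢ | ȳᵢ | A·x̄ᵢ | A·ȳᵢ
rectangular portion | 12025.00 | 92.50 | 32.50 | 1112312.50 | 390812.50
triangular portion | 2437.50 | 210.00 | 21.67 | 511875.00 | 52812.50
Σ | 14462.50 |  |  | 1624187.50 | 443625.00
x_c = 1624187.50 / 14462.50 = 112.30 mm
y_c = 443625.00 / 14462.50 = 30.67 mm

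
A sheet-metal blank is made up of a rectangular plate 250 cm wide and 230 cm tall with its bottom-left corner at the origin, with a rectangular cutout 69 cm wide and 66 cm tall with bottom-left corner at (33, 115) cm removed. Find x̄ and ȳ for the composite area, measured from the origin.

x̄ = 129.95 cm, ȳ = 112.16 cm

plate: A = 250 × 230 = 57500.00, centroid at (125.00, 115.00).
hole: A = −(69 × 66) = -4554.00, centroid at (67.50, 148.00).
ΣA = 52946.00 cm², ΣAx̄ = 6880105.00 cm³, ΣAȳ = 5938508.00 cm³.
x̄ = 6880105.00/52946.00 = 129.95 cm; ȳ = 5938508.00/52946.00 = 112.16 cm.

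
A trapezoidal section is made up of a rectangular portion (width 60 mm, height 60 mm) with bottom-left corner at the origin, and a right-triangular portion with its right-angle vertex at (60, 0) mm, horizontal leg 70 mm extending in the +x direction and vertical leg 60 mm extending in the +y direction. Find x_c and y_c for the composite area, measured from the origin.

rectangular portion: A = 60 × 60 = 3600.00, centroid at (30.00, 30.00).
triangular portion: A = ½·70·60 = 2100.00, centroid at (83.33, 20.00).
ΣA = 5700.00 mm²
ΣAx_c = (3600.00)(30.00) + (2100.00)(83.33) = 283000.00 mm³
ΣAy_c = (3600.00)(30.00) + (2100.00)(20.00) = 150000.00 mm³
x_c = 283000.00 / 5700.00 = 49.65 mm
y_c = 150000.00 / 5700.00 = 26.32 mm

x_c = 49.65 mm, y_c = 26.32 mm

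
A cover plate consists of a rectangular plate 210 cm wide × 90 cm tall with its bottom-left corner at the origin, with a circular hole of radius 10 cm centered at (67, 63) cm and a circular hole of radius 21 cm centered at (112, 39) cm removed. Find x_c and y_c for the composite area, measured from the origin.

Part | A | x̄ᵢ | ȳᵢ | A·x̄ᵢ | A·ȳᵢ
plate | 18900.00 | 105.00 | 45.00 | 1984500.00 | 850500.00
hole 1 | -314.16 | 67.00 | 63.00 | -21048.67 | -19792.03
hole 2 | -1385.44 | 112.00 | 39.00 | -155169.54 | -54032.25
Σ | 17200.40 |  |  | 1808281.78 | 776675.71
x_c = 1808281.78 / 17200.40 = 105.13 cm
y_c = 776675.71 / 17200.40 = 45.15 cm

x_c = 105.13 cm, y_c = 45.15 cm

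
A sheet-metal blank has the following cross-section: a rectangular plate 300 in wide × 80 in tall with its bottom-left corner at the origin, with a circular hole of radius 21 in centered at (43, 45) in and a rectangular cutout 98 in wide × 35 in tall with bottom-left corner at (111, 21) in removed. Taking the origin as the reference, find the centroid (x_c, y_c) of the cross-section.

x_c = 155.94 in, y_c = 39.91 in

plate: A = 300 × 80 = 24000.00, centroid at (150.00, 40.00).
hole 1: A = −π·21² = -1385.44, centroid at (43.00, 45.00).
hole 2: A = −(98 × 35) = -3430.00, centroid at (160.00, 38.50).
ΣA = 19184.56 in²
ΣAx_c = (24000.00)(150.00) + (-1385.44)(43.00) + (-3430.00)(160.00) = 2991625.98 in³
ΣAy_c = (24000.00)(40.00) + (-1385.44)(45.00) + (-3430.00)(38.50) = 765600.09 in³
x_c = 2991625.98 / 19184.56 = 155.94 in
y_c = 765600.09 / 19184.56 = 39.91 in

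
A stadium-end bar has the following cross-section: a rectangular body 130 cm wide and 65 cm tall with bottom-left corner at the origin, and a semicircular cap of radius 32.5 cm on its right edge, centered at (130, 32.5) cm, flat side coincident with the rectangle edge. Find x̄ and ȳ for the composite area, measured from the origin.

x̄ = 77.93 cm, ȳ = 32.50 cm

Part | A | x̄ᵢ | ȳᵢ | A·x̄ᵢ | A·ȳᵢ
rectangular body | 8450.00 | 65.00 | 32.50 | 549250.00 | 274625.00
semicircular end | 1659.15 | 143.79 | 32.50 | 238575.39 | 53922.49
Σ | 10109.15 |  |  | 787825.39 | 328547.49
x̄ = 787825.39 / 10109.15 = 77.93 cm
ȳ = 328547.49 / 10109.15 = 32.50 cm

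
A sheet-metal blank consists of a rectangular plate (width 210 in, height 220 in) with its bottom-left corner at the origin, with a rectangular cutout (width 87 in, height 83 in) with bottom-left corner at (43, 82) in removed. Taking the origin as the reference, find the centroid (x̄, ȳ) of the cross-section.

Part | A | x̄ᵢ | ȳᵢ | A·x̄ᵢ | A·ȳᵢ
plate | 46200.00 | 105.00 | 110.00 | 4851000.00 | 5082000.00
hole | -7221.00 | 86.50 | 123.50 | -624616.50 | -891793.50
Σ | 38979.00 |  |  | 4226383.50 | 4190206.50
x̄ = 4226383.50 / 38979.00 = 108.43 in
ȳ = 4190206.50 / 38979.00 = 107.50 in

x̄ = 108.43 in, ȳ = 107.50 in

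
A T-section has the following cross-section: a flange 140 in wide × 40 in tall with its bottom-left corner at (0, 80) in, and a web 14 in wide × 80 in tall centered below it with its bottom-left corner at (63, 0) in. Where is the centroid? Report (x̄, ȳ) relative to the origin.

web: A = 14 × 80 = 1120.00, centroid at (70.00, 40.00).
flange: A = 140 × 40 = 5600.00, centroid at (70.00, 100.00).
ΣA = 6720.00 in², ΣAx̄ = 470400.00 in³, ΣAȳ = 604800.00 in³.
x̄ = 470400.00/6720.00 = 70.00 in; ȳ = 604800.00/6720.00 = 90.00 in.

x̄ = 70.00 in, ȳ = 90.00 in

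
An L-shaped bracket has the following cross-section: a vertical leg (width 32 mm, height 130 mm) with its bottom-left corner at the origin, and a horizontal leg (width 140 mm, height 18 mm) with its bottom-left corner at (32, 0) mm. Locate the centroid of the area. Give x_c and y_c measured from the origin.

Part | A | x̄ᵢ | ȳᵢ | A·x̄ᵢ | A·ȳᵢ
vertical leg | 4160.00 | 16.00 | 65.00 | 66560.00 | 270400.00
horizontal leg | 2520.00 | 102.00 | 9.00 | 257040.00 | 22680.00
Σ | 6680.00 |  |  | 323600.00 | 293080.00
x_c = 323600.00 / 6680.00 = 48.44 mm
y_c = 293080.00 / 6680.00 = 43.87 mm

x_c = 48.44 mm, y_c = 43.87 mm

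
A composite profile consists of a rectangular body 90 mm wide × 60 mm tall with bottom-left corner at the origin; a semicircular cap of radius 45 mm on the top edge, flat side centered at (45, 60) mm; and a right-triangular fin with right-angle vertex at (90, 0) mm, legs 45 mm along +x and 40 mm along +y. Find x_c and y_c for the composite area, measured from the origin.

x_c = 50.70 mm, y_c = 44.89 mm

rectangular body: A = 90 × 60 = 5400.00, centroid at (45.00, 30.00).
semicircular top: A = ½π·45² = 3180.86, centroid at (45.00, 79.10).
triangular fin: A = ½·45·40 = 900.00, centroid at (105.00, 13.33).
ΣA = 9480.86 mm², ΣAx_c = 480638.82 mm³, ΣAy_c = 425601.75 mm³.
x_c = 480638.82/9480.86 = 50.70 mm; y_c = 425601.75/9480.86 = 44.89 mm.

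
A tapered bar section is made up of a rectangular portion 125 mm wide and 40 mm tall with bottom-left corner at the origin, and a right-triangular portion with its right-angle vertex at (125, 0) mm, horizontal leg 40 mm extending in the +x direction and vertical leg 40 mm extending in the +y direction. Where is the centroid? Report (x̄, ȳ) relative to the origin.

x̄ = 72.96 mm, ȳ = 19.08 mm

Part | A | x̄ᵢ | ȳᵢ | A·x̄ᵢ | A·ȳᵢ
rectangular portion | 5000.00 | 62.50 | 20.00 | 312500.00 | 100000.00
triangular portion | 800.00 | 138.33 | 13.33 | 110666.67 | 10666.67
Σ | 5800.00 |  |  | 423166.67 | 110666.67
x̄ = 423166.67 / 5800.00 = 72.96 mm
ȳ = 110666.67 / 5800.00 = 19.08 mm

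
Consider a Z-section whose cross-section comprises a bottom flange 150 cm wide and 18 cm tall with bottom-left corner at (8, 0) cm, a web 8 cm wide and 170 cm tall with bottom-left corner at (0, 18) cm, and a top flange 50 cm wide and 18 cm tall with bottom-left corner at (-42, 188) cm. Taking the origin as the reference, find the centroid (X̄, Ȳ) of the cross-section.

X̄ = 43.19 cm, Ȳ = 68.89 cm

Part | A | x̄ᵢ | ȳᵢ | A·x̄ᵢ | A·ȳᵢ
bottom flange | 2700.00 | 83.00 | 9.00 | 224100.00 | 24300.00
web | 1360.00 | 4.00 | 103.00 | 5440.00 | 140080.00
top flange | 900.00 | -17.00 | 197.00 | -15300.00 | 177300.00
Σ | 4960.00 |  |  | 214240.00 | 341680.00
X̄ = 214240.00 / 4960.00 = 43.19 cm
Ȳ = 341680.00 / 4960.00 = 68.89 cm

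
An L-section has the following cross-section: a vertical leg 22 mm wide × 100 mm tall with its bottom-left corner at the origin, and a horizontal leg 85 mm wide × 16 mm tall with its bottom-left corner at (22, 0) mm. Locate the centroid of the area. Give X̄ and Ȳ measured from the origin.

X̄ = 31.44 mm, Ȳ = 33.96 mm

Part | A | x̄ᵢ | ȳᵢ | A·x̄ᵢ | A·ȳᵢ
vertical leg | 2200.00 | 11.00 | 50.00 | 24200.00 | 110000.00
horizontal leg | 1360.00 | 64.50 | 8.00 | 87720.00 | 10880.00
Σ | 3560.00 |  |  | 111920.00 | 120880.00
X̄ = 111920.00 / 3560.00 = 31.44 mm
Ȳ = 120880.00 / 3560.00 = 33.96 mm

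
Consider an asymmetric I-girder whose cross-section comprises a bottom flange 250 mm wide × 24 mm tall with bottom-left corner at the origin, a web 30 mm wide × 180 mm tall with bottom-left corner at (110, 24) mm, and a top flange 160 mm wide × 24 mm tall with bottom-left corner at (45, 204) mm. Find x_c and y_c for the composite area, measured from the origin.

bottom flange: A = 250 × 24 = 6000.00, centroid at (125.00, 12.00).
web: A = 30 × 180 = 5400.00, centroid at (125.00, 114.00).
top flange: A = 160 × 24 = 3840.00, centroid at (125.00, 216.00).
ΣA = 15240.00 mm², ΣAx_c = 1905000.00 mm³, ΣAy_c = 1517040.00 mm³.
x_c = 1905000.00/15240.00 = 125.00 mm; y_c = 1517040.00/15240.00 = 99.54 mm.

x_c = 125.00 mm, y_c = 99.54 mm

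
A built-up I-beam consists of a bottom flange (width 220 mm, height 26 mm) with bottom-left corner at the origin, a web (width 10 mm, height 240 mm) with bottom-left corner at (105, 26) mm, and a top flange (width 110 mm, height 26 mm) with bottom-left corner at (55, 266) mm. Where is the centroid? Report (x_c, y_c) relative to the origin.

bottom flange: A = 220 × 26 = 5720.00, centroid at (110.00, 13.00).
web: A = 10 × 240 = 2400.00, centroid at (110.00, 146.00).
top flange: A = 110 × 26 = 2860.00, centroid at (110.00, 279.00).
ΣA = 10980.00 mm²
ΣAx_c = (5720.00)(110.00) + (2400.00)(110.00) + (2860.00)(110.00) = 1207800.00 mm³
ΣAy_c = (5720.00)(13.00) + (2400.00)(146.00) + (2860.00)(279.00) = 1222700.00 mm³
x_c = 1207800.00 / 10980.00 = 110.00 mm
y_c = 1222700.00 / 10980.00 = 111.36 mm

x_c = 110.00 mm, y_c = 111.36 mm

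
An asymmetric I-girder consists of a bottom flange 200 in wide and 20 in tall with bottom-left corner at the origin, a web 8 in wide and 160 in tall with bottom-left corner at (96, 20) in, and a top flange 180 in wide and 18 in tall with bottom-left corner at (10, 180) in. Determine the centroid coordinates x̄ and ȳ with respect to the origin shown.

x̄ = 100.00 in, ȳ = 91.59 in

bottom flange: A = 200 × 20 = 4000.00, centroid at (100.00, 10.00).
web: A = 8 × 160 = 1280.00, centroid at (100.00, 100.00).
top flange: A = 180 × 18 = 3240.00, centroid at (100.00, 189.00).
ΣA = 8520.00 in²
ΣAx̄ = (4000.00)(100.00) + (1280.00)(100.00) + (3240.00)(100.00) = 852000.00 in³
ΣAȳ = (4000.00)(10.00) + (1280.00)(100.00) + (3240.00)(189.00) = 780360.00 in³
x̄ = 852000.00 / 8520.00 = 100.00 in
ȳ = 780360.00 / 8520.00 = 91.59 in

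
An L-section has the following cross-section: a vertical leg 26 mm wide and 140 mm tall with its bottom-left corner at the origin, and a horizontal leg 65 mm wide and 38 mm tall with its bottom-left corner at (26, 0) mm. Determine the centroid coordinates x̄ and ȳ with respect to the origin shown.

vertical leg: A = 26 × 140 = 3640.00, centroid at (13.00, 70.00).
horizontal leg: A = 65 × 38 = 2470.00, centroid at (58.50, 19.00).
ΣA = 6110.00 mm²
ΣAx̄ = (3640.00)(13.00) + (2470.00)(58.50) = 191815.00 mm³
ΣAȳ = (3640.00)(70.00) + (2470.00)(19.00) = 301730.00 mm³
x̄ = 191815.00 / 6110.00 = 31.39 mm
ȳ = 301730.00 / 6110.00 = 49.38 mm

x̄ = 31.39 mm, ȳ = 49.38 mm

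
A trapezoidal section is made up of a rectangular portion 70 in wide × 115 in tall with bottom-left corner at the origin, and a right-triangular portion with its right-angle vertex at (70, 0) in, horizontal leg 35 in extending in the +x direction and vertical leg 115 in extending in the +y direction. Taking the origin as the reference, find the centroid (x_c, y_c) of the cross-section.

rectangular portion: A = 70 × 115 = 8050.00, centroid at (35.00, 57.50).
triangular portion: A = ½·35·115 = 2012.50, centroid at (81.67, 38.33).
ΣA = 10062.50 in²
ΣAx_c = (8050.00)(35.00) + (2012.50)(81.67) = 446104.17 in³
ΣAy_c = (8050.00)(57.50) + (2012.50)(38.33) = 540020.83 in³
x_c = 446104.17 / 10062.50 = 44.33 in
y_c = 540020.83 / 10062.50 = 53.67 in

x_c = 44.33 in, y_c = 53.67 in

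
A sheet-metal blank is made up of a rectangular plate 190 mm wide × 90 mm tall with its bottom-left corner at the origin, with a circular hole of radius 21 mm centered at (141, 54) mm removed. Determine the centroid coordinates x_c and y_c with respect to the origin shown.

plate: A = 190 × 90 = 17100.00, centroid at (95.00, 45.00).
hole: A = −π·21² = -1385.44, centroid at (141.00, 54.00).
ΣA = 15714.56 mm², ΣAx_c = 1429152.63 mm³, ΣAy_c = 694686.11 mm³.
x_c = 1429152.63/15714.56 = 90.94 mm; y_c = 694686.11/15714.56 = 44.21 mm.

x_c = 90.94 mm, y_c = 44.21 mm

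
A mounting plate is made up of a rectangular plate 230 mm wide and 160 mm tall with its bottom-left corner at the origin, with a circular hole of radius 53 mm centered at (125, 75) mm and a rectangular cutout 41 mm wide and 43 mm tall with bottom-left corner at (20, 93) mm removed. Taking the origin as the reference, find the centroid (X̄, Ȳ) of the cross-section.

plate: A = 230 × 160 = 36800.00, centroid at (115.00, 80.00).
hole 1: A = −π·53² = -8824.73, centroid at (125.00, 75.00).
hole 2: A = −(41 × 43) = -1763.00, centroid at (40.50, 114.50).
ΣA = 26212.27 mm², ΣAX̄ = 3057506.78 mm³, ΣAȲ = 2080281.47 mm³.
X̄ = 3057506.78/26212.27 = 116.64 mm; Ȳ = 2080281.47/26212.27 = 79.36 mm.

X̄ = 116.64 mm, Ȳ = 79.36 mm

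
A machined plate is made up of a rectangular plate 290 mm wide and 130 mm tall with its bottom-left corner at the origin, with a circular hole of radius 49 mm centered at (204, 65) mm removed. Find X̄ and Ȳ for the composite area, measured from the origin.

X̄ = 130.24 mm, Ȳ = 65.00 mm

plate: A = 290 × 130 = 37700.00, centroid at (145.00, 65.00).
hole: A = −π·49² = -7542.96, centroid at (204.00, 65.00).
ΣA = 30157.04 mm²
ΣAX̄ = (37700.00)(145.00) + (-7542.96)(204.00) = 3927735.35 mm³
ΣAȲ = (37700.00)(65.00) + (-7542.96)(65.00) = 1960207.34 mm³
X̄ = 3927735.35 / 30157.04 = 130.24 mm
Ȳ = 1960207.34 / 30157.04 = 65.00 mm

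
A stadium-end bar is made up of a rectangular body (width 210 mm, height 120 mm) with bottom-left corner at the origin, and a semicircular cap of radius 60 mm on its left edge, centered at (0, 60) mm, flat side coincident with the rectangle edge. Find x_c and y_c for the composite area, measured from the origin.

x_c = 81.09 mm, y_c = 60.00 mm

Part | A | x̄ᵢ | ȳᵢ | A·x̄ᵢ | A·ȳᵢ
rectangular body | 25200.00 | 105.00 | 60.00 | 2646000.00 | 1512000.00
semicircular end | 5654.87 | -25.46 | 60.00 | -144000.00 | 339292.01
Σ | 30854.87 |  |  | 2502000.00 | 1851292.01
x_c = 2502000.00 / 30854.87 = 81.09 mm
y_c = 1851292.01 / 30854.87 = 60.00 mm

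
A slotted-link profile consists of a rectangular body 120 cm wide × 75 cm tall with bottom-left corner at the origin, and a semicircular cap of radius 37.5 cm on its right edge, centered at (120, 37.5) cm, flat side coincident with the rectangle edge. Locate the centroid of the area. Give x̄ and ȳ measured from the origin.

x̄ = 74.96 cm, ȳ = 37.50 cm

rectangular body: A = 120 × 75 = 9000.00, centroid at (60.00, 37.50).
semicircular end: A = ½π·37.5² = 2208.93, centroid at (135.92, 37.50).
ΣA = 11208.93 cm², ΣAx̄ = 840228.13 cm³, ΣAȳ = 420334.96 cm³.
x̄ = 840228.13/11208.93 = 74.96 cm; ȳ = 420334.96/11208.93 = 37.50 cm.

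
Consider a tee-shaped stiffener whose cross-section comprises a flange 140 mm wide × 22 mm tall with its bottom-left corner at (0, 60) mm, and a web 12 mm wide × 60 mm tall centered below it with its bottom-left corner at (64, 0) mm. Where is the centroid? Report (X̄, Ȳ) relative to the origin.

X̄ = 70.00 mm, Ȳ = 63.23 mm

Part | A | x̄ᵢ | ȳᵢ | A·x̄ᵢ | A·ȳᵢ
web | 720.00 | 70.00 | 30.00 | 50400.00 | 21600.00
flange | 3080.00 | 70.00 | 71.00 | 215600.00 | 218680.00
Σ | 3800.00 |  |  | 266000.00 | 240280.00
X̄ = 266000.00 / 3800.00 = 70.00 mm
Ȳ = 240280.00 / 3800.00 = 63.23 mm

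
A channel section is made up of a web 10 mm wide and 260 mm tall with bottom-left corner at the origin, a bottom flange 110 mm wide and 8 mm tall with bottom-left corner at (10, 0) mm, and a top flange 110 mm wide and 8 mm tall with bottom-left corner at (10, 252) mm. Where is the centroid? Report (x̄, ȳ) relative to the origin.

x̄ = 29.22 mm, ȳ = 130.00 mm

Part | A | x̄ᵢ | ȳᵢ | A·x̄ᵢ | A·ȳᵢ
web | 2600.00 | 5.00 | 130.00 | 13000.00 | 338000.00
bottom flange | 880.00 | 65.00 | 4.00 | 57200.00 | 3520.00
top flange | 880.00 | 65.00 | 256.00 | 57200.00 | 225280.00
Σ | 4360.00 |  |  | 127400.00 | 566800.00
x̄ = 127400.00 / 4360.00 = 29.22 mm
ȳ = 566800.00 / 4360.00 = 130.00 mm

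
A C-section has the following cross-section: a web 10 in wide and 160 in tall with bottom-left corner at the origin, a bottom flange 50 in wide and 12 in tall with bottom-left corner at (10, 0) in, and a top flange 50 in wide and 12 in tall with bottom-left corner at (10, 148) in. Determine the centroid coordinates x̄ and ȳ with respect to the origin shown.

x̄ = 17.86 in, ȳ = 80.00 in

web: A = 10 × 160 = 1600.00, centroid at (5.00, 80.00).
bottom flange: A = 50 × 12 = 600.00, centroid at (35.00, 6.00).
top flange: A = 50 × 12 = 600.00, centroid at (35.00, 154.00).
ΣA = 2800.00 in²
ΣAx̄ = (1600.00)(5.00) + (600.00)(35.00) + (600.00)(35.00) = 50000.00 in³
ΣAȳ = (1600.00)(80.00) + (600.00)(6.00) + (600.00)(154.00) = 224000.00 in³
x̄ = 50000.00 / 2800.00 = 17.86 in
ȳ = 224000.00 / 2800.00 = 80.00 in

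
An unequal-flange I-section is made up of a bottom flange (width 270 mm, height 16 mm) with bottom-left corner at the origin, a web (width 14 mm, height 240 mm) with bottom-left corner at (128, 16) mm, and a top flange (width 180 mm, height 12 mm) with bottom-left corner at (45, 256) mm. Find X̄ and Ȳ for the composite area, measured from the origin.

bottom flange: A = 270 × 16 = 4320.00, centroid at (135.00, 8.00).
web: A = 14 × 240 = 3360.00, centroid at (135.00, 136.00).
top flange: A = 180 × 12 = 2160.00, centroid at (135.00, 262.00).
ΣA = 9840.00 mm²
ΣAX̄ = (4320.00)(135.00) + (3360.00)(135.00) + (2160.00)(135.00) = 1328400.00 mm³
ΣAȲ = (4320.00)(8.00) + (3360.00)(136.00) + (2160.00)(262.00) = 1057440.00 mm³
X̄ = 1328400.00 / 9840.00 = 135.00 mm
Ȳ = 1057440.00 / 9840.00 = 107.46 mm

X̄ = 135.00 mm, Ȳ = 107.46 mm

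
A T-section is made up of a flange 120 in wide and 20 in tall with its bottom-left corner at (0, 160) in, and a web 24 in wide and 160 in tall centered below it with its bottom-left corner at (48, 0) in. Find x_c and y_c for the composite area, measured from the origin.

x_c = 60.00 in, y_c = 114.62 in

web: A = 24 × 160 = 3840.00, centroid at (60.00, 80.00).
flange: A = 120 × 20 = 2400.00, centroid at (60.00, 170.00).
ΣA = 6240.00 in², ΣAx_c = 374400.00 in³, ΣAy_c = 715200.00 in³.
x_c = 374400.00/6240.00 = 60.00 in; y_c = 715200.00/6240.00 = 114.62 in.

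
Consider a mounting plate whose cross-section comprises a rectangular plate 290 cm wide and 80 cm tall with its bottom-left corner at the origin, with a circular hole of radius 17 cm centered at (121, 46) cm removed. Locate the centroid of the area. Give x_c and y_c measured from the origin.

x_c = 145.98 cm, y_c = 39.76 cm

plate: A = 290 × 80 = 23200.00, centroid at (145.00, 40.00).
hole: A = −π·17² = -907.92, centroid at (121.00, 46.00).
ΣA = 22292.08 cm², ΣAx_c = 3254141.65 cm³, ΣAy_c = 886235.67 cm³.
x_c = 3254141.65/22292.08 = 145.98 cm; y_c = 886235.67/22292.08 = 39.76 cm.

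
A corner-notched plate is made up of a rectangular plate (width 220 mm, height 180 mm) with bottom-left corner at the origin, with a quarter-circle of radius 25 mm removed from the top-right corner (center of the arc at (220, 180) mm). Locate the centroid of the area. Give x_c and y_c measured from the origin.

x_c = 108.75 mm, y_c = 89.00 mm

plate: A = 220 × 180 = 39600.00, centroid at (110.00, 90.00).
removed quarter-circle: A = −¼π·25² = -490.87, centroid at (209.39, 169.39).
ΣA = 39109.13 mm²
ΣAx_c = (39600.00)(110.00) + (-490.87)(209.39) = 4253216.09 mm³
ΣAy_c = (39600.00)(90.00) + (-490.87)(169.39) = 3480851.04 mm³
x_c = 4253216.09 / 39109.13 = 108.75 mm
y_c = 3480851.04 / 39109.13 = 89.00 mm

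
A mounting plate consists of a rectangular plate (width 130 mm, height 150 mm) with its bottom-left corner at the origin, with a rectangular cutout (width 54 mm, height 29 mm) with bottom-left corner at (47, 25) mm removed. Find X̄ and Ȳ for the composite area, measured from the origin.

X̄ = 64.21 mm, Ȳ = 78.10 mm

plate: A = 130 × 150 = 19500.00, centroid at (65.00, 75.00).
hole: A = −(54 × 29) = -1566.00, centroid at (74.00, 39.50).
ΣA = 17934.00 mm², ΣAX̄ = 1151616.00 mm³, ΣAȲ = 1400643.00 mm³.
X̄ = 1151616.00/17934.00 = 64.21 mm; Ȳ = 1400643.00/17934.00 = 78.10 mm.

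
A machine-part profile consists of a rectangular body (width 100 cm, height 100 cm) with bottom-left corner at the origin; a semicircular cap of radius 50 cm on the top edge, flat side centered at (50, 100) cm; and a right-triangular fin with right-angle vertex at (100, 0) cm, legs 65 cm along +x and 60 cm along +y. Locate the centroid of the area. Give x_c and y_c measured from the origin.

x_c = 58.80 cm, y_c = 63.93 cm

Part | A | x̄ᵢ | ȳᵢ | A·x̄ᵢ | A·ȳᵢ
rectangular body | 10000.00 | 50.00 | 50.00 | 500000.00 | 500000.00
semicircular top | 3926.99 | 50.00 | 121.22 | 196349.54 | 476032.42
triangular fin | 1950.00 | 121.67 | 20.00 | 237250.00 | 39000.00
Σ | 15876.99 |  |  | 933599.54 | 1015032.42
x_c = 933599.54 / 15876.99 = 58.80 cm
y_c = 1015032.42 / 15876.99 = 63.93 cm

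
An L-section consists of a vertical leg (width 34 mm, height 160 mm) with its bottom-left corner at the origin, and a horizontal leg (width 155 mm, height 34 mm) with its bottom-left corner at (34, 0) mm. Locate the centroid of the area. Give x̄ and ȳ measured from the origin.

vertical leg: A = 34 × 160 = 5440.00, centroid at (17.00, 80.00).
horizontal leg: A = 155 × 34 = 5270.00, centroid at (111.50, 17.00).
ΣA = 10710.00 mm², ΣAx̄ = 680085.00 mm³, ΣAȳ = 524790.00 mm³.
x̄ = 680085.00/10710.00 = 63.50 mm; ȳ = 524790.00/10710.00 = 49.00 mm.

x̄ = 63.50 mm, ȳ = 49.00 mm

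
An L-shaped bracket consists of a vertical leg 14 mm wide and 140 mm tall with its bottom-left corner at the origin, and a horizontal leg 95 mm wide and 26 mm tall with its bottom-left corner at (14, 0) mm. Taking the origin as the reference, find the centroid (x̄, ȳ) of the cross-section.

vertical leg: A = 14 × 140 = 1960.00, centroid at (7.00, 70.00).
horizontal leg: A = 95 × 26 = 2470.00, centroid at (61.50, 13.00).
ΣA = 4430.00 mm², ΣAx̄ = 165625.00 mm³, ΣAȳ = 169310.00 mm³.
x̄ = 165625.00/4430.00 = 37.39 mm; ȳ = 169310.00/4430.00 = 38.22 mm.

x̄ = 37.39 mm, ȳ = 38.22 mm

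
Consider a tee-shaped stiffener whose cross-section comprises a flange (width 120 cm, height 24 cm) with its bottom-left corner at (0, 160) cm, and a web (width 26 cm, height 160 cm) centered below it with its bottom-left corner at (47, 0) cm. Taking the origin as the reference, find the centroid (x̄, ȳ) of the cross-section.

x̄ = 60.00 cm, ȳ = 117.64 cm

web: A = 26 × 160 = 4160.00, centroid at (60.00, 80.00).
flange: A = 120 × 24 = 2880.00, centroid at (60.00, 172.00).
ΣA = 7040.00 cm², ΣAx̄ = 422400.00 cm³, ΣAȳ = 828160.00 cm³.
x̄ = 422400.00/7040.00 = 60.00 cm; ȳ = 828160.00/7040.00 = 117.64 cm.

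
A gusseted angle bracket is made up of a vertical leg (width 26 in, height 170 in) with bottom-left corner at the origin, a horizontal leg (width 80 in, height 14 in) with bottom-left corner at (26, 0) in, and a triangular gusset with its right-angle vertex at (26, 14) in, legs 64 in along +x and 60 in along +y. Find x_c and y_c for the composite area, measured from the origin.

Part | A | x̄ᵢ | ȳᵢ | A·x̄ᵢ | A·ȳᵢ
vertical leg | 4420.00 | 13.00 | 85.00 | 57460.00 | 375700.00
horizontal leg | 1120.00 | 66.00 | 7.00 | 73920.00 | 7840.00
gusset | 1920.00 | 47.33 | 34.00 | 90880.00 | 65280.00
Σ | 7460.00 |  |  | 222260.00 | 448820.00
x_c = 222260.00 / 7460.00 = 29.79 in
y_c = 448820.00 / 7460.00 = 60.16 in

x_c = 29.79 in, y_c = 60.16 in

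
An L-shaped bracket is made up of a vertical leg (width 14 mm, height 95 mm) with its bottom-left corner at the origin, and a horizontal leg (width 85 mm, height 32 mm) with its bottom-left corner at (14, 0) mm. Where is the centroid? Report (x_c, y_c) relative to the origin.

vertical leg: A = 14 × 95 = 1330.00, centroid at (7.00, 47.50).
horizontal leg: A = 85 × 32 = 2720.00, centroid at (56.50, 16.00).
ΣA = 4050.00 mm², ΣAx_c = 162990.00 mm³, ΣAy_c = 106695.00 mm³.
x_c = 162990.00/4050.00 = 40.24 mm; y_c = 106695.00/4050.00 = 26.34 mm.

x_c = 40.24 mm, y_c = 26.34 mm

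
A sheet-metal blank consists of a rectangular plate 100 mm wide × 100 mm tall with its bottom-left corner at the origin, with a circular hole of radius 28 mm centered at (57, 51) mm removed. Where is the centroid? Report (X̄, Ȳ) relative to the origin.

X̄ = 47.71 mm, Ȳ = 49.67 mm

Part | A | x̄ᵢ | ȳᵢ | A·x̄ᵢ | A·ȳᵢ
plate | 10000.00 | 50.00 | 50.00 | 500000.00 | 500000.00
hole | -2463.01 | 57.00 | 51.00 | -140391.49 | -125613.44
Σ | 7536.99 |  |  | 359608.51 | 374386.56
X̄ = 359608.51 / 7536.99 = 47.71 mm
Ȳ = 374386.56 / 7536.99 = 49.67 mm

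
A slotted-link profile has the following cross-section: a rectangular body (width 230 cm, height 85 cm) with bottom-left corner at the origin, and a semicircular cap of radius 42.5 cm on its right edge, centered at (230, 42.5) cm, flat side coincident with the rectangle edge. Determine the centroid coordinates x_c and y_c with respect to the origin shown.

x_c = 131.86 cm, y_c = 42.50 cm

Part | A | x̄ᵢ | ȳᵢ | A·x̄ᵢ | A·ȳᵢ
rectangular body | 19550.00 | 115.00 | 42.50 | 2248250.00 | 830875.00
semicircular end | 2837.25 | 248.04 | 42.50 | 703744.78 | 120583.16
Σ | 22387.25 |  |  | 2951994.78 | 951458.16
x_c = 2951994.78 / 22387.25 = 131.86 cm
y_c = 951458.16 / 22387.25 = 42.50 cm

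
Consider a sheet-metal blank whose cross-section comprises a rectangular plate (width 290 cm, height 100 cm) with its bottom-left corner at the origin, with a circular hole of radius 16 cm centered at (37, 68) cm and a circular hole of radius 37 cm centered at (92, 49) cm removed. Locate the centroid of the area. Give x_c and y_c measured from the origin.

x_c = 158.17 cm, y_c = 49.57 cm

Part | A | x̄ᵢ | ȳᵢ | A·x̄ᵢ | A·ȳᵢ
plate | 29000.00 | 145.00 | 50.00 | 4205000.00 | 1450000.00
hole 1 | -804.25 | 37.00 | 68.00 | -29757.17 | -54688.84
hole 2 | -4300.84 | 92.00 | 49.00 | -395677.31 | -210741.18
Σ | 23894.91 |  |  | 3779565.52 | 1184569.98
x_c = 3779565.52 / 23894.91 = 158.17 cm
y_c = 1184569.98 / 23894.91 = 49.57 cm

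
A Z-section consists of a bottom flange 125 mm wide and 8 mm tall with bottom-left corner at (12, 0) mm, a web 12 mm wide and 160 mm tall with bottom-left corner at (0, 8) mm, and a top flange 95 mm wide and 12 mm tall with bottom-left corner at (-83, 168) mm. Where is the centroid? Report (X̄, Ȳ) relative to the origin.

bottom flange: A = 125 × 8 = 1000.00, centroid at (74.50, 4.00).
web: A = 12 × 160 = 1920.00, centroid at (6.00, 88.00).
top flange: A = 95 × 12 = 1140.00, centroid at (-35.50, 174.00).
ΣA = 4060.00 mm²
ΣAX̄ = (1000.00)(74.50) + (1920.00)(6.00) + (1140.00)(-35.50) = 45550.00 mm³
ΣAȲ = (1000.00)(4.00) + (1920.00)(88.00) + (1140.00)(174.00) = 371320.00 mm³
X̄ = 45550.00 / 4060.00 = 11.22 mm
Ȳ = 371320.00 / 4060.00 = 91.46 mm

X̄ = 11.22 mm, Ȳ = 91.46 mm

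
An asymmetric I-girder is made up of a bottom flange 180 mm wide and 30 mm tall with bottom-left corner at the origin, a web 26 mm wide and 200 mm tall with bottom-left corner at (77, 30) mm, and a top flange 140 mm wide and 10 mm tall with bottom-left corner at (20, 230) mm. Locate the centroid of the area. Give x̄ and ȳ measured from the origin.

x̄ = 90.00 mm, ȳ = 90.50 mm

bottom flange: A = 180 × 30 = 5400.00, centroid at (90.00, 15.00).
web: A = 26 × 200 = 5200.00, centroid at (90.00, 130.00).
top flange: A = 140 × 10 = 1400.00, centroid at (90.00, 235.00).
ΣA = 12000.00 mm²
ΣAx̄ = (5400.00)(90.00) + (5200.00)(90.00) + (1400.00)(90.00) = 1080000.00 mm³
ΣAȳ = (5400.00)(15.00) + (5200.00)(130.00) + (1400.00)(235.00) = 1086000.00 mm³
x̄ = 1080000.00 / 12000.00 = 90.00 mm
ȳ = 1086000.00 / 12000.00 = 90.50 mm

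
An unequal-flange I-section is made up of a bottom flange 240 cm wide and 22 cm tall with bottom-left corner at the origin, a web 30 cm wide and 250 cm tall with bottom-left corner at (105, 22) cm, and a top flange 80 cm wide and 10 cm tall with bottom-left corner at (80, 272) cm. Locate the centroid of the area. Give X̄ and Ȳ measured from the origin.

bottom flange: A = 240 × 22 = 5280.00, centroid at (120.00, 11.00).
web: A = 30 × 250 = 7500.00, centroid at (120.00, 147.00).
top flange: A = 80 × 10 = 800.00, centroid at (120.00, 277.00).
ΣA = 13580.00 cm², ΣAX̄ = 1629600.00 cm³, ΣAȲ = 1382180.00 cm³.
X̄ = 1629600.00/13580.00 = 120.00 cm; Ȳ = 1382180.00/13580.00 = 101.78 cm.

X̄ = 120.00 cm, Ȳ = 101.78 cm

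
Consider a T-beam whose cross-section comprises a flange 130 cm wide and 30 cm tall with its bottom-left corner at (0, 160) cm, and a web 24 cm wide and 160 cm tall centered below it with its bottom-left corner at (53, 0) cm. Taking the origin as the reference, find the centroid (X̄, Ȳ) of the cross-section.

X̄ = 65.00 cm, Ȳ = 127.87 cm

web: A = 24 × 160 = 3840.00, centroid at (65.00, 80.00).
flange: A = 130 × 30 = 3900.00, centroid at (65.00, 175.00).
ΣA = 7740.00 cm²
ΣAX̄ = (3840.00)(65.00) + (3900.00)(65.00) = 503100.00 cm³
ΣAȲ = (3840.00)(80.00) + (3900.00)(175.00) = 989700.00 cm³
X̄ = 503100.00 / 7740.00 = 65.00 cm
Ȳ = 989700.00 / 7740.00 = 127.87 cm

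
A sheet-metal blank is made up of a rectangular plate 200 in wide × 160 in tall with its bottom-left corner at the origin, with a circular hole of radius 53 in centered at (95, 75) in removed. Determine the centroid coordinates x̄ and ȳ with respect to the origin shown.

plate: A = 200 × 160 = 32000.00, centroid at (100.00, 80.00).
hole: A = −π·53² = -8824.73, centroid at (95.00, 75.00).
ΣA = 23175.27 in², ΣAx̄ = 2361650.29 in³, ΣAȳ = 1898144.97 in³.
x̄ = 2361650.29/23175.27 = 101.90 in; ȳ = 1898144.97/23175.27 = 81.90 in.

x̄ = 101.90 in, ȳ = 81.90 in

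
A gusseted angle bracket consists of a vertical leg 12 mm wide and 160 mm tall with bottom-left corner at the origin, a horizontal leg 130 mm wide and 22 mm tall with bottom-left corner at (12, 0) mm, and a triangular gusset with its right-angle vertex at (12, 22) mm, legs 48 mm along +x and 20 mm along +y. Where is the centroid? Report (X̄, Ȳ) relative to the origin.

X̄ = 46.61 mm, Ȳ = 37.80 mm

vertical leg: A = 12 × 160 = 1920.00, centroid at (6.00, 80.00).
horizontal leg: A = 130 × 22 = 2860.00, centroid at (77.00, 11.00).
gusset: A = ½·48·20 = 480.00, centroid at (28.00, 28.67).
ΣA = 5260.00 mm²
ΣAX̄ = (1920.00)(6.00) + (2860.00)(77.00) + (480.00)(28.00) = 245180.00 mm³
ΣAȲ = (1920.00)(80.00) + (2860.00)(11.00) + (480.00)(28.67) = 198820.00 mm³
X̄ = 245180.00 / 5260.00 = 46.61 mm
Ȳ = 198820.00 / 5260.00 = 37.80 mm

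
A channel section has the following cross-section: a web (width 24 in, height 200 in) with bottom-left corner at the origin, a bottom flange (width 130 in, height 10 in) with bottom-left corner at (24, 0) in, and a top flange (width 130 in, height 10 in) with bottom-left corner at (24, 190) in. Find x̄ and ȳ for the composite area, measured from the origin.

web: A = 24 × 200 = 4800.00, centroid at (12.00, 100.00).
bottom flange: A = 130 × 10 = 1300.00, centroid at (89.00, 5.00).
top flange: A = 130 × 10 = 1300.00, centroid at (89.00, 195.00).
ΣA = 7400.00 in², ΣAx̄ = 289000.00 in³, ΣAȳ = 740000.00 in³.
x̄ = 289000.00/7400.00 = 39.05 in; ȳ = 740000.00/7400.00 = 100.00 in.

x̄ = 39.05 in, ȳ = 100.00 in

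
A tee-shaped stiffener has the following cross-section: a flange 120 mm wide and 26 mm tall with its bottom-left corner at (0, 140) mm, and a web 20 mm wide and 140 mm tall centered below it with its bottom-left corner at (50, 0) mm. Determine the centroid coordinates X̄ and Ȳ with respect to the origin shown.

web: A = 20 × 140 = 2800.00, centroid at (60.00, 70.00).
flange: A = 120 × 26 = 3120.00, centroid at (60.00, 153.00).
ΣA = 5920.00 mm², ΣAX̄ = 355200.00 mm³, ΣAȲ = 673360.00 mm³.
X̄ = 355200.00/5920.00 = 60.00 mm; Ȳ = 673360.00/5920.00 = 113.74 mm.

X̄ = 60.00 mm, Ȳ = 113.74 mm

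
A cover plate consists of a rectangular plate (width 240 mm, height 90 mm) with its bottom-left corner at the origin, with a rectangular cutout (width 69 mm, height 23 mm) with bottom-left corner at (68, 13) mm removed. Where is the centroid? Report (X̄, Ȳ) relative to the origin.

plate: A = 240 × 90 = 21600.00, centroid at (120.00, 45.00).
hole: A = −(69 × 23) = -1587.00, centroid at (102.50, 24.50).
ΣA = 20013.00 mm², ΣAX̄ = 2429332.50 mm³, ΣAȲ = 933118.50 mm³.
X̄ = 2429332.50/20013.00 = 121.39 mm; Ȳ = 933118.50/20013.00 = 46.63 mm.

X̄ = 121.39 mm, Ȳ = 46.63 mm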